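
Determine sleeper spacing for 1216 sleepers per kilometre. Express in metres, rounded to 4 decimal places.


Spacing = 1000 m / number of sleepers
Spacing = 1000 / 1216
Spacing = 0.8224 m

0.8224


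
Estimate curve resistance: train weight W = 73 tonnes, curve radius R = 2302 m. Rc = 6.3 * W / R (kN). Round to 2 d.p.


Rc = 6.3 * W / R
Rc = 6.3 * 73 / 2302
Rc = 459.9 / 2302
Rc = 0.20 kN

0.20


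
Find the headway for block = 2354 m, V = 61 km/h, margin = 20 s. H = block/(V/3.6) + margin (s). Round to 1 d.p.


V = 61 / 3.6 = 16.9444 m/s
Block traversal time = 2354 / 16.9444 = 138.9246 s
Headway = 138.9246 + 20
Headway = 158.9 s

158.9


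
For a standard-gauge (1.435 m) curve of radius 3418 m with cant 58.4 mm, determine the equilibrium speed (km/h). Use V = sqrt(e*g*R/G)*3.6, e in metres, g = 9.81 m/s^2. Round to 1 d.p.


Convert cant: e = 58.4 mm = 0.0584 m
V_ms = sqrt(0.0584 * 9.81 * 3418 / 1.435)
V_ms = sqrt(1364.589458) = 36.9403 m/s
V = 36.9403 * 3.6 = 133.0 km/h

133.0


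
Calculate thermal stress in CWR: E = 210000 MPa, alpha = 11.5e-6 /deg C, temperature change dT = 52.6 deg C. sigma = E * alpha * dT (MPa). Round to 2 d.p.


sigma = E * alpha * dT
sigma = 210000 * 11.5e-6 * 52.6
sigma = 2.415 * 52.6
sigma = 127.03 MPa

127.03


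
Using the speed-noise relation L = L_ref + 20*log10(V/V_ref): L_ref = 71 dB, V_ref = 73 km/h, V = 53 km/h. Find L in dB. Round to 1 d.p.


V/V_ref = 53 / 73 = 0.726027
log10(0.726027) = -0.139047
20 * -0.139047 = -2.7809
L = 71 + -2.7809 = 68.2 dB

68.2


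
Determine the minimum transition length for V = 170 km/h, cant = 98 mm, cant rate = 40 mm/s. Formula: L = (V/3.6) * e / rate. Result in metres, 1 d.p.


Convert speed: V = 170 / 3.6 = 47.2222 m/s
L = 47.2222 * 98 / 40
L = 4627.7778 / 40
L = 115.7 m

115.7


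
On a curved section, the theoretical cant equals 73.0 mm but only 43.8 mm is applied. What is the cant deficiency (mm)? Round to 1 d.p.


Cant deficiency = equilibrium cant - actual cant
CD = 73.0 - 43.8
CD = 29.2 mm

29.2


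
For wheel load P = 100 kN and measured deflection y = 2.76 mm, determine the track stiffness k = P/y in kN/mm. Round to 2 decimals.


Track stiffness k = P / y
k = 100 / 2.76
k = 36.23 kN/mm

36.23


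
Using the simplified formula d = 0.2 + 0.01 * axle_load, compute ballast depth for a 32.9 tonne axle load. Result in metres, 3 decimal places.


d = 0.2 + 0.01 * 32.9
d = 0.2 + 0.329
d = 0.529 m

0.529


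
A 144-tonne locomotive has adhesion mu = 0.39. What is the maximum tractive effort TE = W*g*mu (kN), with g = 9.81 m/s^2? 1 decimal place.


TE_max = W * g * mu
TE_max = 144 * 9.81 * 0.39
TE_max = 1412.64 * 0.39
TE_max = 550.9 kN

550.9


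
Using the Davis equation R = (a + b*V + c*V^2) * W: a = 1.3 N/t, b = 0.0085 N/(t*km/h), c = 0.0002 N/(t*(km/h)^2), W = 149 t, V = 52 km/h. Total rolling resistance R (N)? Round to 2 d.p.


b*V = 0.0085 * 52 = 0.442
c*V^2 = 0.0002 * 2704 = 0.5408
R_per_t = 1.3 + 0.442 + 0.5408 = 2.2828 N/t
R_total = 2.2828 * 149 = 340.14 N

340.14


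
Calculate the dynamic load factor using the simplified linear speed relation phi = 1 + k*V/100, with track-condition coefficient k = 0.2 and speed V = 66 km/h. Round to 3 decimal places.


phi = 1 + k * V / 100
phi = 1 + 0.2 * 66 / 100
phi = 1 + 0.132
phi = 1.132

1.132


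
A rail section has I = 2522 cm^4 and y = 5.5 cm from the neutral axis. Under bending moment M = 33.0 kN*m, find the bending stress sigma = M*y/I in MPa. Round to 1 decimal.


Convert units:
M = 33.0 kN*m = 33000000 N*mm
y = 5.5 cm = 55 mm
I = 2522 cm^4 = 25220000 mm^4
sigma = 33000000 * 55 / 25220000
sigma = 72.0 MPa

72.0


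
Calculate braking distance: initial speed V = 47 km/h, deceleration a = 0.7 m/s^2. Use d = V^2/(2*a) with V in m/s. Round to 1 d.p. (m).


Convert speed: V = 47 / 3.6 = 13.0556 m/s
V^2 = 170.4475
d = 170.4475 / (2 * 0.7)
d = 170.4475 / 1.4
d = 121.7 m

121.7


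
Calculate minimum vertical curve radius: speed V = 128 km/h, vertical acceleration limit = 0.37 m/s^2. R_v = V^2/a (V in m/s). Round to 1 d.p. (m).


Convert speed: V = 128 / 3.6 = 35.5556 m/s
V^2 = 1264.1975 m^2/s^2
R_v = 1264.1975 / 0.37
R_v = 3416.8 m

3416.8


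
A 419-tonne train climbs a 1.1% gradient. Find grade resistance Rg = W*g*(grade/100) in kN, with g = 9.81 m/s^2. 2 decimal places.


Rg = W * 9.81 * grade / 100
Rg = 419 * 9.81 * 1.1 / 100
Rg = 4110.39 * 0.011
Rg = 45.21 kN

45.21


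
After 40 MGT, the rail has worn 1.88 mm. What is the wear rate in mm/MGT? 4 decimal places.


Wear rate = total wear / cumulative tonnage
Rate = 1.88 / 40
Rate = 0.0470 mm/MGT

0.0470


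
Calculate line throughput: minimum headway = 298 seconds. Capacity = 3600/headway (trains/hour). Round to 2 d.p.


Capacity = 3600 / headway
Capacity = 3600 / 298
Capacity = 12.08 trains/hour

12.08


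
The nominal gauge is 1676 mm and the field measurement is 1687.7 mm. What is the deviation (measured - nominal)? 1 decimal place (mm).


Deviation = measured - nominal
Deviation = 1687.7 - 1676
Deviation = 11.7 mm

11.7


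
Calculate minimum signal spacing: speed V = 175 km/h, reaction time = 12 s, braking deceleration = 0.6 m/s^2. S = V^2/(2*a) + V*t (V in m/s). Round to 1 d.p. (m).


V = 175 / 3.6 = 48.6111 m/s
Braking distance = 48.6111^2 / (2*0.6) = 1969.2001 m
Sighting distance = 48.6111 * 12 = 583.3333 m
S = 1969.2001 + 583.3333 = 2552.5 m

2552.5


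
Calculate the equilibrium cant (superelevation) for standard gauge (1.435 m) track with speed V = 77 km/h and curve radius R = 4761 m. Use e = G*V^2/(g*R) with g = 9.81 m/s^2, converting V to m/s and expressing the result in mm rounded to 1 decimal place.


Convert speed: V = 77 / 3.6 = 21.3889 m/s
Apply formula: e = 1.435 * 21.3889^2 / (9.81 * 4761)
e = 1.435 * 457.4846 / 46705.41
e = 0.014056 m = 14.1 mm

14.1


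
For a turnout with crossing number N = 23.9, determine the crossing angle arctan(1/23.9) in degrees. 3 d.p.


1/N = 1/23.9 = 0.041841
angle = arctan(0.041841) = 0.041817 rad
angle = 0.041817 * 180/pi = 2.396 degrees

2.396


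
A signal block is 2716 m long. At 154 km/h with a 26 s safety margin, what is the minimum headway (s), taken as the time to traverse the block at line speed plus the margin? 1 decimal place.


V = 154 / 3.6 = 42.7778 m/s
Block traversal time = 2716 / 42.7778 = 63.4909 s
Headway = 63.4909 + 26
Headway = 89.5 s

89.5


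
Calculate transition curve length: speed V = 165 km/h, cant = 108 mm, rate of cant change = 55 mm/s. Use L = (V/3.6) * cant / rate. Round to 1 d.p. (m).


Convert speed: V = 165 / 3.6 = 45.8333 m/s
L = 45.8333 * 108 / 55
L = 4950.0 / 55
L = 90.0 m

90.0


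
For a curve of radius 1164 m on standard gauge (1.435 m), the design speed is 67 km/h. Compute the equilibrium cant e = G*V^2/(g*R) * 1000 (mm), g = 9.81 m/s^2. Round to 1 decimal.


Convert speed: V = 67 / 3.6 = 18.6111 m/s
Apply formula: e = 1.435 * 18.6111^2 / (9.81 * 1164)
e = 1.435 * 346.3735 / 11418.84
e = 0.043529 m = 43.5 mm

43.5


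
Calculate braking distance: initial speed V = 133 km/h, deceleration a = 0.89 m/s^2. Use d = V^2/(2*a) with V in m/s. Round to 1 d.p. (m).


Convert speed: V = 133 / 3.6 = 36.9444 m/s
V^2 = 1364.892
d = 1364.892 / (2 * 0.89)
d = 1364.892 / 1.78
d = 766.8 m

766.8


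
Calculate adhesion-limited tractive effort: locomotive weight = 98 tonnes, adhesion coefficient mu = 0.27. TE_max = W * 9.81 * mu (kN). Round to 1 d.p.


TE_max = W * g * mu
TE_max = 98 * 9.81 * 0.27
TE_max = 961.38 * 0.27
TE_max = 259.6 kN

259.6


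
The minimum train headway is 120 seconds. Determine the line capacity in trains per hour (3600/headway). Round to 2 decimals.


Capacity = 3600 / headway
Capacity = 3600 / 120
Capacity = 30.00 trains/hour

30.00


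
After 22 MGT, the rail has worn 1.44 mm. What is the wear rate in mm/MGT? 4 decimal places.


Wear rate = total wear / cumulative tonnage
Rate = 1.44 / 22
Rate = 0.0655 mm/MGT

0.0655


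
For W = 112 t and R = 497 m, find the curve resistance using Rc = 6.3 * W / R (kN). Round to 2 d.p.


Rc = 6.3 * W / R
Rc = 6.3 * 112 / 497
Rc = 705.6 / 497
Rc = 1.42 kN

1.42


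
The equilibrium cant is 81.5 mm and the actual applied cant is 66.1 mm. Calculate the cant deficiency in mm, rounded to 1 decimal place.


Cant deficiency = equilibrium cant - actual cant
CD = 81.5 - 66.1
CD = 15.4 mm

15.4


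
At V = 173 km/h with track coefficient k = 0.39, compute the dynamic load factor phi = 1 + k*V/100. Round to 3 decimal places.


phi = 1 + k * V / 100
phi = 1 + 0.39 * 173 / 100
phi = 1 + 0.6747
phi = 1.675

1.675


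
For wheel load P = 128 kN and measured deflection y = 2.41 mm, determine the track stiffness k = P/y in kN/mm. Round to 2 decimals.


Track stiffness k = P / y
k = 128 / 2.41
k = 53.11 kN/mm

53.11


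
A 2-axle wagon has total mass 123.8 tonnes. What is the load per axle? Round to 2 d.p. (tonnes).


Load per axle = total weight / number of axles
Load = 123.8 / 2
Load = 61.90 tonnes

61.90


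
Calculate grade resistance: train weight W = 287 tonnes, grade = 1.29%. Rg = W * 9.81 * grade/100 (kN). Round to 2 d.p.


Rg = W * 9.81 * grade / 100
Rg = 287 * 9.81 * 1.29 / 100
Rg = 2815.47 * 0.0129
Rg = 36.32 kN

36.32


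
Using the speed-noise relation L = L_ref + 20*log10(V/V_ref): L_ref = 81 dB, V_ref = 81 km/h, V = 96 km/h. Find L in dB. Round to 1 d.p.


V/V_ref = 96 / 81 = 1.185185
log10(1.185185) = 0.073786
20 * 0.073786 = 1.4757
L = 81 + 1.4757 = 82.5 dB

82.5


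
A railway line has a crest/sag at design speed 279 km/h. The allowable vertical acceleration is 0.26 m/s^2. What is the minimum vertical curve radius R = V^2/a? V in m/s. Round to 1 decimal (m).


Convert speed: V = 279 / 3.6 = 77.5 m/s
V^2 = 6006.25 m^2/s^2
R_v = 6006.25 / 0.26
R_v = 23101.0 m

23101.0


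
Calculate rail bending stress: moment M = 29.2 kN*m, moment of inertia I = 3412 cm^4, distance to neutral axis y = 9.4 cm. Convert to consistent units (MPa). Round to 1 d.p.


Convert units:
M = 29.2 kN*m = 29200000 N*mm
y = 9.4 cm = 94 mm
I = 3412 cm^4 = 34120000 mm^4
sigma = 29200000 * 94 / 34120000
sigma = 80.4 MPa

80.4


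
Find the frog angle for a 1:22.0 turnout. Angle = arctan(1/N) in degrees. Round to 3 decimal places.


1/N = 1/22.0 = 0.045455
angle = arctan(0.045455) = 0.045423 rad
angle = 0.045423 * 180/pi = 2.603 degrees

2.603


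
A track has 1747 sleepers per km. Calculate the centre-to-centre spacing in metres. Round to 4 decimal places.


Spacing = 1000 m / number of sleepers
Spacing = 1000 / 1747
Spacing = 0.5724 m

0.5724


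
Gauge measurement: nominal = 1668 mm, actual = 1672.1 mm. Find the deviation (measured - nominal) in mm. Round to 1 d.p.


Deviation = measured - nominal
Deviation = 1672.1 - 1668
Deviation = 4.1 mm

4.1


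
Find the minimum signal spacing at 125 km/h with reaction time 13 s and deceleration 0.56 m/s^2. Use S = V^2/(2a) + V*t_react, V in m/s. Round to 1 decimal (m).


V = 125 / 3.6 = 34.7222 m/s
Braking distance = 34.7222^2 / (2*0.56) = 1076.4578 m
Sighting distance = 34.7222 * 13 = 451.3889 m
S = 1076.4578 + 451.3889 = 1527.8 m

1527.8


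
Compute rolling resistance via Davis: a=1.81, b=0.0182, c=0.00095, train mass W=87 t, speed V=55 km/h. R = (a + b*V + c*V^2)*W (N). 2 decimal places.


b*V = 0.0182 * 55 = 1.001
c*V^2 = 0.00095 * 3025 = 2.87375
R_per_t = 1.81 + 1.001 + 2.87375 = 5.68475 N/t
R_total = 5.68475 * 87 = 494.57 N

494.57


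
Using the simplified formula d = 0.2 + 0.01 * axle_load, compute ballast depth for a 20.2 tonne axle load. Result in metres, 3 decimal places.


d = 0.2 + 0.01 * 20.2
d = 0.2 + 0.202
d = 0.402 m

0.402


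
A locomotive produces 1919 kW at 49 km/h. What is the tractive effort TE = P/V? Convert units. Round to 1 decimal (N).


Convert: P = 1919 kW = 1919000 W
V = 49 / 3.6 = 13.6111 m/s
TE = 1919000 / 13.6111
TE = 140987.8 N

140987.8


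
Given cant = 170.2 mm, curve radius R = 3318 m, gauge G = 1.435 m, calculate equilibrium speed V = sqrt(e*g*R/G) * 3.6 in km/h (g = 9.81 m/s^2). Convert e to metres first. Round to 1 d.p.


Convert cant: e = 170.2 mm = 0.1702 m
V_ms = sqrt(0.1702 * 9.81 * 3318 / 1.435)
V_ms = sqrt(3860.584332) = 62.1336 m/s
V = 62.1336 * 3.6 = 223.7 km/h

223.7


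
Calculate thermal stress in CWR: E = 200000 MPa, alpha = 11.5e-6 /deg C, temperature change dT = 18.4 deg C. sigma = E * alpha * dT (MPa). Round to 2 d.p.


sigma = E * alpha * dT
sigma = 200000 * 11.5e-6 * 18.4
sigma = 2.3 * 18.4
sigma = 42.32 MPa

42.32


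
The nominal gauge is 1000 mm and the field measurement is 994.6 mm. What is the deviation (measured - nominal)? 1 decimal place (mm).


Deviation = measured - nominal
Deviation = 994.6 - 1000
Deviation = -5.4 mm

-5.4


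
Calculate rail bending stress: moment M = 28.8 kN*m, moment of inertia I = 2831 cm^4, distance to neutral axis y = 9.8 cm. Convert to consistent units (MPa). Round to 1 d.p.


Convert units:
M = 28.8 kN*m = 28800000 N*mm
y = 9.8 cm = 98 mm
I = 2831 cm^4 = 28310000 mm^4
sigma = 28800000 * 98 / 28310000
sigma = 99.7 MPa

99.7


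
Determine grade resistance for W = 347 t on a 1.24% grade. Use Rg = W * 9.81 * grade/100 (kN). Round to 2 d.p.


Rg = W * 9.81 * grade / 100
Rg = 347 * 9.81 * 1.24 / 100
Rg = 3404.07 * 0.0124
Rg = 42.21 kN

42.21


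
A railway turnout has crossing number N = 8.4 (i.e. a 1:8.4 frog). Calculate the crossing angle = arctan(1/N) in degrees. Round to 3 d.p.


1/N = 1/8.4 = 0.119048
angle = arctan(0.119048) = 0.11849 rad
angle = 0.11849 * 180/pi = 6.789 degrees

6.789


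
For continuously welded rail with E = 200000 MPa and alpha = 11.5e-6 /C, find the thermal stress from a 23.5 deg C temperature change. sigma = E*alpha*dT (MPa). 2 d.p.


sigma = E * alpha * dT
sigma = 200000 * 11.5e-6 * 23.5
sigma = 2.3 * 23.5
sigma = 54.05 MPa

54.05


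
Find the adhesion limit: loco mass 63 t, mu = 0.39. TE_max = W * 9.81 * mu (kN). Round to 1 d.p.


TE_max = W * g * mu
TE_max = 63 * 9.81 * 0.39
TE_max = 618.03 * 0.39
TE_max = 241.0 kN

241.0


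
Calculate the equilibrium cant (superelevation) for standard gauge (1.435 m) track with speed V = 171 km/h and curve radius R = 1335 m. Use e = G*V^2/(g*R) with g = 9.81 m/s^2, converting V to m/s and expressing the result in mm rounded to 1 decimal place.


Convert speed: V = 171 / 3.6 = 47.5 m/s
Apply formula: e = 1.435 * 47.5^2 / (9.81 * 1335)
e = 1.435 * 2256.25 / 13096.35
e = 0.247223 m = 247.2 mm

247.2


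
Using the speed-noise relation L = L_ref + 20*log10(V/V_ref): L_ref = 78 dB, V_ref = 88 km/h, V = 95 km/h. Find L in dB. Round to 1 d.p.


V/V_ref = 95 / 88 = 1.079545
log10(1.079545) = 0.033241
20 * 0.033241 = 0.6648
L = 78 + 0.6648 = 78.7 dB

78.7


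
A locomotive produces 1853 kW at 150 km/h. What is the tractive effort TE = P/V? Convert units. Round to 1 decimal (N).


Convert: P = 1853 kW = 1853000 W
V = 150 / 3.6 = 41.6667 m/s
TE = 1853000 / 41.6667
TE = 44472.0 N

44472.0


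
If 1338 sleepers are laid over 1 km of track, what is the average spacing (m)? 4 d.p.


Spacing = 1000 m / number of sleepers
Spacing = 1000 / 1338
Spacing = 0.7474 m

0.7474


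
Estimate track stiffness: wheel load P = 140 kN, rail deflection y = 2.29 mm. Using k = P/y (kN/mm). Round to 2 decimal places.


Track stiffness k = P / y
k = 140 / 2.29
k = 61.14 kN/mm

61.14


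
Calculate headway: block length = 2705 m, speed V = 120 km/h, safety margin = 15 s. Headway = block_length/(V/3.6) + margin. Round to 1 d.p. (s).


V = 120 / 3.6 = 33.3333 m/s
Block traversal time = 2705 / 33.3333 = 81.15 s
Headway = 81.15 + 15
Headway = 96.2 s

96.2


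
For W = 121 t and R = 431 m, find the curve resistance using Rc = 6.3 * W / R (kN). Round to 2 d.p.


Rc = 6.3 * W / R
Rc = 6.3 * 121 / 431
Rc = 762.3 / 431
Rc = 1.77 kN

1.77


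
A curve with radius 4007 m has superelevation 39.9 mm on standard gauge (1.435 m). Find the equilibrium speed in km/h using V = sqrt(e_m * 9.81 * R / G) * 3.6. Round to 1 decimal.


Convert cant: e = 39.9 mm = 0.0399 m
V_ms = sqrt(0.0399 * 9.81 * 4007 / 1.435)
V_ms = sqrt(1092.972776) = 33.0601 m/s
V = 33.0601 * 3.6 = 119.0 km/h

119.0


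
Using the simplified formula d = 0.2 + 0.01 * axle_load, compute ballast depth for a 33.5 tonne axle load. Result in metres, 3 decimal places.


d = 0.2 + 0.01 * 33.5
d = 0.2 + 0.335
d = 0.535 m

0.535


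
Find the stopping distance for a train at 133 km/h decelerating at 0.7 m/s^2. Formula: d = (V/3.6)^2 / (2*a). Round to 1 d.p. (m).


Convert speed: V = 133 / 3.6 = 36.9444 m/s
V^2 = 1364.892
d = 1364.892 / (2 * 0.7)
d = 1364.892 / 1.4
d = 974.9 m

974.9


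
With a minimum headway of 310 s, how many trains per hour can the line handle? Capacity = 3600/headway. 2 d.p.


Capacity = 3600 / headway
Capacity = 3600 / 310
Capacity = 11.61 trains/hour

11.61


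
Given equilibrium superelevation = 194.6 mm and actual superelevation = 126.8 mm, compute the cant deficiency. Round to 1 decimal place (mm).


Cant deficiency = equilibrium cant - actual cant
CD = 194.6 - 126.8
CD = 67.8 mm

67.8


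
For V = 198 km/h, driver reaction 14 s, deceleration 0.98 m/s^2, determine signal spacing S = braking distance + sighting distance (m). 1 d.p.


V = 198 / 3.6 = 55.0 m/s
Braking distance = 55.0^2 / (2*0.98) = 1543.3673 m
Sighting distance = 55.0 * 14 = 770.0 m
S = 1543.3673 + 770.0 = 2313.4 m

2313.4


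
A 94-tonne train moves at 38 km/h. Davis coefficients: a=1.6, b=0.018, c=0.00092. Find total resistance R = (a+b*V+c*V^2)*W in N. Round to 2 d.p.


b*V = 0.018 * 38 = 0.684
c*V^2 = 0.00092 * 1444 = 1.32848
R_per_t = 1.6 + 0.684 + 1.32848 = 3.61248 N/t
R_total = 3.61248 * 94 = 339.57 N

339.57


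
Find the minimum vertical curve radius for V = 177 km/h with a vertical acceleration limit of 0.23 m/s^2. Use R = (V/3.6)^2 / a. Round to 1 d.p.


Convert speed: V = 177 / 3.6 = 49.1667 m/s
V^2 = 2417.3611 m^2/s^2
R_v = 2417.3611 / 0.23
R_v = 10510.3 m

10510.3


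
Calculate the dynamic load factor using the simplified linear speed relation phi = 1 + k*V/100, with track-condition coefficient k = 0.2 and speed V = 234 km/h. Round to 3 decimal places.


phi = 1 + k * V / 100
phi = 1 + 0.2 * 234 / 100
phi = 1 + 0.468
phi = 1.468

1.468


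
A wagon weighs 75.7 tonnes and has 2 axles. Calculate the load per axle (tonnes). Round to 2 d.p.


Load per axle = total weight / number of axles
Load = 75.7 / 2
Load = 37.85 tonnes

37.85


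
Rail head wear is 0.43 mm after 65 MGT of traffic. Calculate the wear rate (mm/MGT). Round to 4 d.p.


Wear rate = total wear / cumulative tonnage
Rate = 0.43 / 65
Rate = 0.0066 mm/MGT

0.0066


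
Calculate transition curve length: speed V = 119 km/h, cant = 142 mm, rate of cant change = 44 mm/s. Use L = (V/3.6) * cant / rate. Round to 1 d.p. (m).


Convert speed: V = 119 / 3.6 = 33.0556 m/s
L = 33.0556 * 142 / 44
L = 4693.8889 / 44
L = 106.7 m

106.7


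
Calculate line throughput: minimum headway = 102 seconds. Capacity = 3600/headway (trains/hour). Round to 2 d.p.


Capacity = 3600 / headway
Capacity = 3600 / 102
Capacity = 35.29 trains/hour

35.29


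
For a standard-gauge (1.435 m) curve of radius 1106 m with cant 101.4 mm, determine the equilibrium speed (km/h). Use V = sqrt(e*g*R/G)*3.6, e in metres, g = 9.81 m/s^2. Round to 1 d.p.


Convert cant: e = 101.4 mm = 0.1014 m
V_ms = sqrt(0.1014 * 9.81 * 1106 / 1.435)
V_ms = sqrt(766.673034) = 27.6889 m/s
V = 27.6889 * 3.6 = 99.7 km/h

99.7


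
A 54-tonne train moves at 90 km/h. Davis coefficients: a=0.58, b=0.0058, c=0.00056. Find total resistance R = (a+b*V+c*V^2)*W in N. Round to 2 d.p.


b*V = 0.0058 * 90 = 0.522
c*V^2 = 0.00056 * 8100 = 4.536
R_per_t = 0.58 + 0.522 + 4.536 = 5.638 N/t
R_total = 5.638 * 54 = 304.45 N

304.45


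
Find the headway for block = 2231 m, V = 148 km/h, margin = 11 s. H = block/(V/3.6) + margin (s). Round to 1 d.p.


V = 148 / 3.6 = 41.1111 m/s
Block traversal time = 2231 / 41.1111 = 54.2676 s
Headway = 54.2676 + 11
Headway = 65.3 s

65.3


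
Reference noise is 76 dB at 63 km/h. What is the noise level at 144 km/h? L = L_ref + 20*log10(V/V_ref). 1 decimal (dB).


V/V_ref = 144 / 63 = 2.285714
log10(2.285714) = 0.359022
20 * 0.359022 = 7.1804
L = 76 + 7.1804 = 83.2 dB

83.2


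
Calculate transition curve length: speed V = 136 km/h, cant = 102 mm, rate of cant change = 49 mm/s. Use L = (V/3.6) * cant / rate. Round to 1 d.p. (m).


Convert speed: V = 136 / 3.6 = 37.7778 m/s
L = 37.7778 * 102 / 49
L = 3853.3333 / 49
L = 78.6 m

78.6


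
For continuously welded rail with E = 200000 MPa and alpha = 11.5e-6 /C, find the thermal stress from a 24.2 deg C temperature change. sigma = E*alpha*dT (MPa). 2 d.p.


sigma = E * alpha * dT
sigma = 200000 * 11.5e-6 * 24.2
sigma = 2.3 * 24.2
sigma = 55.66 MPa

55.66


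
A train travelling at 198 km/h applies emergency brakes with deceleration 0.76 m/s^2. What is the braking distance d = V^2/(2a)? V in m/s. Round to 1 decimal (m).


Convert speed: V = 198 / 3.6 = 55.0 m/s
V^2 = 3025.0
d = 3025.0 / (2 * 0.76)
d = 3025.0 / 1.52
d = 1990.1 m

1990.1


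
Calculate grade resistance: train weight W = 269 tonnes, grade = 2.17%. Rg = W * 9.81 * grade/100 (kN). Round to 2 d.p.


Rg = W * 9.81 * grade / 100
Rg = 269 * 9.81 * 2.17 / 100
Rg = 2638.89 * 0.0217
Rg = 57.26 kN

57.26


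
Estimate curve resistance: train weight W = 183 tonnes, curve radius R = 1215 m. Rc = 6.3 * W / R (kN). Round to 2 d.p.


Rc = 6.3 * W / R
Rc = 6.3 * 183 / 1215
Rc = 1152.9 / 1215
Rc = 0.95 kN

0.95


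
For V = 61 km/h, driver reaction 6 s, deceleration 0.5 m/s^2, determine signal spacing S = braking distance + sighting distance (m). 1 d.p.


V = 61 / 3.6 = 16.9444 m/s
Braking distance = 16.9444^2 / (2*0.5) = 287.1142 m
Sighting distance = 16.9444 * 6 = 101.6667 m
S = 287.1142 + 101.6667 = 388.8 m

388.8


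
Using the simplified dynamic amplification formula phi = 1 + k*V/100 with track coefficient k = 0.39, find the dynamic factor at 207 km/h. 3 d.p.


phi = 1 + k * V / 100
phi = 1 + 0.39 * 207 / 100
phi = 1 + 0.8073
phi = 1.807

1.807


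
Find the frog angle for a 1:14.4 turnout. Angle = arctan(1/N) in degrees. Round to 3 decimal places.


1/N = 1/14.4 = 0.069444
angle = arctan(0.069444) = 0.069333 rad
angle = 0.069333 * 180/pi = 3.972 degrees

3.972


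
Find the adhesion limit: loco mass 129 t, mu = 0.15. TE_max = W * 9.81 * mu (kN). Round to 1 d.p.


TE_max = W * g * mu
TE_max = 129 * 9.81 * 0.15
TE_max = 1265.49 * 0.15
TE_max = 189.8 kN

189.8


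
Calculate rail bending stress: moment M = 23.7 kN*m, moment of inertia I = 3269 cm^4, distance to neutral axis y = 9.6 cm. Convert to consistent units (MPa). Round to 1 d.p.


Convert units:
M = 23.7 kN*m = 23700000 N*mm
y = 9.6 cm = 96 mm
I = 3269 cm^4 = 32690000 mm^4
sigma = 23700000 * 96 / 32690000
sigma = 69.6 MPa

69.6


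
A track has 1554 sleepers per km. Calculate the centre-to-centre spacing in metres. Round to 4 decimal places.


Spacing = 1000 m / number of sleepers
Spacing = 1000 / 1554
Spacing = 0.6435 m

0.6435


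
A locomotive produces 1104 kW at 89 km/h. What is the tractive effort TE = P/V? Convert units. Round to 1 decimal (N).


Convert: P = 1104 kW = 1104000 W
V = 89 / 3.6 = 24.7222 m/s
TE = 1104000 / 24.7222
TE = 44656.2 N

44656.2


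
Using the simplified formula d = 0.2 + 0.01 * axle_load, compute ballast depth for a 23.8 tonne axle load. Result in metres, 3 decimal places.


d = 0.2 + 0.01 * 23.8
d = 0.2 + 0.238
d = 0.438 m

0.438


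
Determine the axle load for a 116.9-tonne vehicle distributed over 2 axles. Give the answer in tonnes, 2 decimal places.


Load per axle = total weight / number of axles
Load = 116.9 / 2
Load = 58.45 tonnes

58.45


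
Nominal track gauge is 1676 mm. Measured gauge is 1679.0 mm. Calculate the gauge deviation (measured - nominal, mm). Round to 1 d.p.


Deviation = measured - nominal
Deviation = 1679.0 - 1676
Deviation = 3.0 mm

3.0


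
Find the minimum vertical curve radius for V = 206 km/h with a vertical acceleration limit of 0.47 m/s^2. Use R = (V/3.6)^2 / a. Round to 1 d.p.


Convert speed: V = 206 / 3.6 = 57.2222 m/s
V^2 = 3274.3827 m^2/s^2
R_v = 3274.3827 / 0.47
R_v = 6966.8 m

6966.8


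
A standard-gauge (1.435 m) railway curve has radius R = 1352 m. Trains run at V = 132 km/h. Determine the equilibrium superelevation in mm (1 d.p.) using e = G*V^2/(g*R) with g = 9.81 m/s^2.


Convert speed: V = 132 / 3.6 = 36.6667 m/s
Apply formula: e = 1.435 * 36.6667^2 / (9.81 * 1352)
e = 1.435 * 1344.4444 / 13263.12
e = 0.145462 m = 145.5 mm

145.5


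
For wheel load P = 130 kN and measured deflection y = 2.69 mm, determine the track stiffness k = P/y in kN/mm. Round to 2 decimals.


Track stiffness k = P / y
k = 130 / 2.69
k = 48.33 kN/mm

48.33


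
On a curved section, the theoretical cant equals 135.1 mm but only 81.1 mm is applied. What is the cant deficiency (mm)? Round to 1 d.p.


Cant deficiency = equilibrium cant - actual cant
CD = 135.1 - 81.1
CD = 54.0 mm

54.0


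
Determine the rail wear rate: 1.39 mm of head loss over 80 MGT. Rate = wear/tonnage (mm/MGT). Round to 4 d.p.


Wear rate = total wear / cumulative tonnage
Rate = 1.39 / 80
Rate = 0.0174 mm/MGT

0.0174


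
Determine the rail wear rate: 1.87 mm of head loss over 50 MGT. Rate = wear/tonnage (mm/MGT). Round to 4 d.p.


Wear rate = total wear / cumulative tonnage
Rate = 1.87 / 50
Rate = 0.0374 mm/MGT

0.0374


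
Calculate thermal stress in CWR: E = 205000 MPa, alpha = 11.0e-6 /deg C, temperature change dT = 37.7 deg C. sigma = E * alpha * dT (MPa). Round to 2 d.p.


sigma = E * alpha * dT
sigma = 205000 * 11.0e-6 * 37.7
sigma = 2.255 * 37.7
sigma = 85.01 MPa

85.01


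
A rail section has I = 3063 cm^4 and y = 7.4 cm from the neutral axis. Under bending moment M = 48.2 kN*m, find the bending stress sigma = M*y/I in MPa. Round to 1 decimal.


Convert units:
M = 48.2 kN*m = 48200000 N*mm
y = 7.4 cm = 74 mm
I = 3063 cm^4 = 30630000 mm^4
sigma = 48200000 * 74 / 30630000
sigma = 116.4 MPa

116.4


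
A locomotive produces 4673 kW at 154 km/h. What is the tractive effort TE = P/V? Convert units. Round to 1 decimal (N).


Convert: P = 4673 kW = 4673000 W
V = 154 / 3.6 = 42.7778 m/s
TE = 4673000 / 42.7778
TE = 109239.0 N

109239.0


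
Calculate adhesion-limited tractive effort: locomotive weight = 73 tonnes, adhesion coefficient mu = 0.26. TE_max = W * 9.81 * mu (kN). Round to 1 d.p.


TE_max = W * g * mu
TE_max = 73 * 9.81 * 0.26
TE_max = 716.13 * 0.26
TE_max = 186.2 kN

186.2


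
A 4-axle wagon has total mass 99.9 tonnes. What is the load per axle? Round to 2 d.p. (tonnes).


Load per axle = total weight / number of axles
Load = 99.9 / 4
Load = 24.98 tonnes

24.98


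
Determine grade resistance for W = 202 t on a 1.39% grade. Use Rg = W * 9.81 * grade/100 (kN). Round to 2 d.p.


Rg = W * 9.81 * grade / 100
Rg = 202 * 9.81 * 1.39 / 100
Rg = 1981.62 * 0.0139
Rg = 27.54 kN

27.54


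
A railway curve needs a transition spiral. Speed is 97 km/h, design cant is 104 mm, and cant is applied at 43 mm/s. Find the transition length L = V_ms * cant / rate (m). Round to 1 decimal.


Convert speed: V = 97 / 3.6 = 26.9444 m/s
L = 26.9444 * 104 / 43
L = 2802.2222 / 43
L = 65.2 m

65.2


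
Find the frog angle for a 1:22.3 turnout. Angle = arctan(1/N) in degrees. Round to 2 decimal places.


1/N = 1/22.3 = 0.044843
angle = arctan(0.044843) = 0.044813 rad
angle = 0.044813 * 180/pi = 2.57 degrees

2.57


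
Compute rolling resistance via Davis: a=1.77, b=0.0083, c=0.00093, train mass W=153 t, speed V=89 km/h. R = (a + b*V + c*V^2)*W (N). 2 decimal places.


b*V = 0.0083 * 89 = 0.7387
c*V^2 = 0.00093 * 7921 = 7.36653
R_per_t = 1.77 + 0.7387 + 7.36653 = 9.87523 N/t
R_total = 9.87523 * 153 = 1510.91 N

1510.91


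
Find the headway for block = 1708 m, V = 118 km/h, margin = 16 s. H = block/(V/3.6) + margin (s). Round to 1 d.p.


V = 118 / 3.6 = 32.7778 m/s
Block traversal time = 1708 / 32.7778 = 52.1085 s
Headway = 52.1085 + 16
Headway = 68.1 s

68.1


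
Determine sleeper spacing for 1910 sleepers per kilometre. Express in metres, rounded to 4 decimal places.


Spacing = 1000 m / number of sleepers
Spacing = 1000 / 1910
Spacing = 0.5236 m

0.5236


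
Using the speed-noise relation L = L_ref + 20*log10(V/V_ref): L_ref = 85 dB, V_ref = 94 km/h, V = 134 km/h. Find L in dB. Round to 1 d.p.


V/V_ref = 134 / 94 = 1.425532
log10(1.425532) = 0.153977
20 * 0.153977 = 3.0795
L = 85 + 3.0795 = 88.1 dB

88.1


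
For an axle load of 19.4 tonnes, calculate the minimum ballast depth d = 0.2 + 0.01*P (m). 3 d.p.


d = 0.2 + 0.01 * 19.4
d = 0.2 + 0.194
d = 0.394 m

0.394


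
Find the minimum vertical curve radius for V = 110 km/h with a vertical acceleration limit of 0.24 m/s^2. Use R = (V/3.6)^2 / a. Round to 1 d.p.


Convert speed: V = 110 / 3.6 = 30.5556 m/s
V^2 = 933.642 m^2/s^2
R_v = 933.642 / 0.24
R_v = 3890.2 m

3890.2


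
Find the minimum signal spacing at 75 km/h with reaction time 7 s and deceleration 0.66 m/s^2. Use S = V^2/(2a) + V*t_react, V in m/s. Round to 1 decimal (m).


V = 75 / 3.6 = 20.8333 m/s
Braking distance = 20.8333^2 / (2*0.66) = 328.8089 m
Sighting distance = 20.8333 * 7 = 145.8333 m
S = 328.8089 + 145.8333 = 474.6 m

474.6


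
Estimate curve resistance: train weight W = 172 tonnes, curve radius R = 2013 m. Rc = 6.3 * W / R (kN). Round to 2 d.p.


Rc = 6.3 * W / R
Rc = 6.3 * 172 / 2013
Rc = 1083.6 / 2013
Rc = 0.54 kN

0.54


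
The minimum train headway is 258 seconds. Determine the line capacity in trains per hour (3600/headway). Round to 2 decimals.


Capacity = 3600 / headway
Capacity = 3600 / 258
Capacity = 13.95 trains/hour

13.95


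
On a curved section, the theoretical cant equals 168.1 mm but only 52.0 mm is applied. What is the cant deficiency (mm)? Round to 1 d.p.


Cant deficiency = equilibrium cant - actual cant
CD = 168.1 - 52.0
CD = 116.1 mm

116.1


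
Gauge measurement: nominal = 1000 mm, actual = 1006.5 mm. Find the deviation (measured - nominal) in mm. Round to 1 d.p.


Deviation = measured - nominal
Deviation = 1006.5 - 1000
Deviation = 6.5 mm

6.5


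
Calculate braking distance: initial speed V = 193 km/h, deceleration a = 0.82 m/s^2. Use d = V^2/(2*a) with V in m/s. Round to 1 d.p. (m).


Convert speed: V = 193 / 3.6 = 53.6111 m/s
V^2 = 2874.1512
d = 2874.1512 / (2 * 0.82)
d = 2874.1512 / 1.64
d = 1752.5 m

1752.5


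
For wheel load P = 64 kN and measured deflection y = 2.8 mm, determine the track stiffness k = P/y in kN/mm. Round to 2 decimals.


Track stiffness k = P / y
k = 64 / 2.8
k = 22.86 kN/mm

22.86


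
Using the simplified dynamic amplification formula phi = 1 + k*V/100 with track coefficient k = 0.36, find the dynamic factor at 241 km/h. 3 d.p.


phi = 1 + k * V / 100
phi = 1 + 0.36 * 241 / 100
phi = 1 + 0.8676
phi = 1.868

1.868


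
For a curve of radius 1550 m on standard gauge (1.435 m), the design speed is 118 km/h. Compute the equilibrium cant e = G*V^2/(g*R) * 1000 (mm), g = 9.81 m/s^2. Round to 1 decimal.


Convert speed: V = 118 / 3.6 = 32.7778 m/s
Apply formula: e = 1.435 * 32.7778^2 / (9.81 * 1550)
e = 1.435 * 1074.3827 / 15205.5
e = 0.101394 m = 101.4 mm

101.4


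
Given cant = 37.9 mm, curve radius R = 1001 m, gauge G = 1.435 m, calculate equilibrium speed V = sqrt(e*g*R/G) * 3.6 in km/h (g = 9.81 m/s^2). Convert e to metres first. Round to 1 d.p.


Convert cant: e = 37.9 mm = 0.0379 m
V_ms = sqrt(0.0379 * 9.81 * 1001 / 1.435)
V_ms = sqrt(259.352473) = 16.1044 m/s
V = 16.1044 * 3.6 = 58.0 km/h

58.0


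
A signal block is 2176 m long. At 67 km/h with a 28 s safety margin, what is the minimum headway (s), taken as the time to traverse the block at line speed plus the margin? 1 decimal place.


V = 67 / 3.6 = 18.6111 m/s
Block traversal time = 2176 / 18.6111 = 116.9194 s
Headway = 116.9194 + 28
Headway = 144.9 s

144.9


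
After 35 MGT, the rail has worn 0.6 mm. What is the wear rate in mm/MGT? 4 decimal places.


Wear rate = total wear / cumulative tonnage
Rate = 0.6 / 35
Rate = 0.0171 mm/MGT

0.0171


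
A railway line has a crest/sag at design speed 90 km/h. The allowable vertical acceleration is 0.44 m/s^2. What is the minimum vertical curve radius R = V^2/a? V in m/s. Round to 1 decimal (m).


Convert speed: V = 90 / 3.6 = 25.0 m/s
V^2 = 625.0 m^2/s^2
R_v = 625.0 / 0.44
R_v = 1420.5 m

1420.5


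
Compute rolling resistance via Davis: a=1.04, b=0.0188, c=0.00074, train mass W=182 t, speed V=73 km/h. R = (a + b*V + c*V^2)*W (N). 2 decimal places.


b*V = 0.0188 * 73 = 1.3724
c*V^2 = 0.00074 * 5329 = 3.94346
R_per_t = 1.04 + 1.3724 + 3.94346 = 6.35586 N/t
R_total = 6.35586 * 182 = 1156.77 N

1156.77


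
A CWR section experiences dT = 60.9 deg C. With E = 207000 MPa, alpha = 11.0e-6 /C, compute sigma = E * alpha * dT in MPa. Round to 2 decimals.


sigma = E * alpha * dT
sigma = 207000 * 11.0e-6 * 60.9
sigma = 2.277 * 60.9
sigma = 138.67 MPa

138.67


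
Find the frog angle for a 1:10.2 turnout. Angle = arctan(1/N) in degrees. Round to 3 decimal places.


1/N = 1/10.2 = 0.098039
angle = arctan(0.098039) = 0.097727 rad
angle = 0.097727 * 180/pi = 5.599 degrees

5.599


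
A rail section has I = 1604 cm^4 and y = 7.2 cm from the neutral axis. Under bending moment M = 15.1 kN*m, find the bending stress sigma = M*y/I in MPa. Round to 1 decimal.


Convert units:
M = 15.1 kN*m = 15100000 N*mm
y = 7.2 cm = 72 mm
I = 1604 cm^4 = 16040000 mm^4
sigma = 15100000 * 72 / 16040000
sigma = 67.8 MPa

67.8


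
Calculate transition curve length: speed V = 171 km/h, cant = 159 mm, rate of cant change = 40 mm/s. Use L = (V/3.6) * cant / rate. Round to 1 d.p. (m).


Convert speed: V = 171 / 3.6 = 47.5 m/s
L = 47.5 * 159 / 40
L = 7552.5 / 40
L = 188.8 m

188.8


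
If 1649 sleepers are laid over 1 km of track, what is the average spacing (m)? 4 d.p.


Spacing = 1000 m / number of sleepers
Spacing = 1000 / 1649
Spacing = 0.6064 m

0.6064


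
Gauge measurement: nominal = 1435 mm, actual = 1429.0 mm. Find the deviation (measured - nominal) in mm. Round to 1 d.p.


Deviation = measured - nominal
Deviation = 1429.0 - 1435
Deviation = -6.0 mm

-6.0


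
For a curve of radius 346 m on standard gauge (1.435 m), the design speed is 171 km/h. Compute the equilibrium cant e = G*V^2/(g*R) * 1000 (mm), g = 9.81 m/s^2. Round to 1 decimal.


Convert speed: V = 171 / 3.6 = 47.5 m/s
Apply formula: e = 1.435 * 47.5^2 / (9.81 * 346)
e = 1.435 * 2256.25 / 3394.26
e = 0.953881 m = 953.9 mm

953.9


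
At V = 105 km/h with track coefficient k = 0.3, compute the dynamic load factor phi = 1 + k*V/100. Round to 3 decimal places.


phi = 1 + k * V / 100
phi = 1 + 0.3 * 105 / 100
phi = 1 + 0.315
phi = 1.315

1.315


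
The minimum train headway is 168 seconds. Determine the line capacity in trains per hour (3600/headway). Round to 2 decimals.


Capacity = 3600 / headway
Capacity = 3600 / 168
Capacity = 21.43 trains/hour

21.43


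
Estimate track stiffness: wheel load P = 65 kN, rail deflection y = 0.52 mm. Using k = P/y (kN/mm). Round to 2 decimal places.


Track stiffness k = P / y
k = 65 / 0.52
k = 125.00 kN/mm

125.00


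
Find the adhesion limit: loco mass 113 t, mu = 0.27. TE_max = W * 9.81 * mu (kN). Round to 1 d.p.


TE_max = W * g * mu
TE_max = 113 * 9.81 * 0.27
TE_max = 1108.53 * 0.27
TE_max = 299.3 kN

299.3


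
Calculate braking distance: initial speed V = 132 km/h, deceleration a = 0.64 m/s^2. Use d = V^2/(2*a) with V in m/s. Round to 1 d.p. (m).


Convert speed: V = 132 / 3.6 = 36.6667 m/s
V^2 = 1344.4444
d = 1344.4444 / (2 * 0.64)
d = 1344.4444 / 1.28
d = 1050.3 m

1050.3


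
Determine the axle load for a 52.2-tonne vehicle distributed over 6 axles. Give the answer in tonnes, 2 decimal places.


Load per axle = total weight / number of axles
Load = 52.2 / 6
Load = 8.70 tonnes

8.70


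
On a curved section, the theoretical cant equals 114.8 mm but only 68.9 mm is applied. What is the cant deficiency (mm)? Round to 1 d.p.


Cant deficiency = equilibrium cant - actual cant
CD = 114.8 - 68.9
CD = 45.9 mm

45.9


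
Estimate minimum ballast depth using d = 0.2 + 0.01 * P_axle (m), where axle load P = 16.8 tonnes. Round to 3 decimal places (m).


d = 0.2 + 0.01 * 16.8
d = 0.2 + 0.168
d = 0.368 m

0.368


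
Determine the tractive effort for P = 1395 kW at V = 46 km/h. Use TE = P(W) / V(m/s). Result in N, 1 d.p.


Convert: P = 1395 kW = 1395000 W
V = 46 / 3.6 = 12.7778 m/s
TE = 1395000 / 12.7778
TE = 109173.9 N

109173.9


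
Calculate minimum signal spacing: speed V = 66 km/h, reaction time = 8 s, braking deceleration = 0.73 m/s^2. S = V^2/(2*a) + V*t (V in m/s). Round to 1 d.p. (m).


V = 66 / 3.6 = 18.3333 m/s
Braking distance = 18.3333^2 / (2*0.73) = 230.2131 m
Sighting distance = 18.3333 * 8 = 146.6667 m
S = 230.2131 + 146.6667 = 376.9 m

376.9


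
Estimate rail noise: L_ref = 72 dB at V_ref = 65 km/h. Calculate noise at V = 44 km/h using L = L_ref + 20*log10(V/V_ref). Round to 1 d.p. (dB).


V/V_ref = 44 / 65 = 0.676923
log10(0.676923) = -0.169461
20 * -0.169461 = -3.3892
L = 72 + -3.3892 = 68.6 dB

68.6


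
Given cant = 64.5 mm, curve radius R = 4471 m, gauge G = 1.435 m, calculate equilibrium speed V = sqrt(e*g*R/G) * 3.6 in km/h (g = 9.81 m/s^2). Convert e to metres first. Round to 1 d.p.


Convert cant: e = 64.5 mm = 0.0645 m
V_ms = sqrt(0.0645 * 9.81 * 4471 / 1.435)
V_ms = sqrt(1971.430589) = 44.4008 m/s
V = 44.4008 * 3.6 = 159.8 km/h

159.8


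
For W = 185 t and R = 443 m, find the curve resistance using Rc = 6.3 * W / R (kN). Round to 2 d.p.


Rc = 6.3 * W / R
Rc = 6.3 * 185 / 443
Rc = 1165.5 / 443
Rc = 2.63 kN

2.63


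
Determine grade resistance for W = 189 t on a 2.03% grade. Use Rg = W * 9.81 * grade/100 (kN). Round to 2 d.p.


Rg = W * 9.81 * grade / 100
Rg = 189 * 9.81 * 2.03 / 100
Rg = 1854.09 * 0.0203
Rg = 37.64 kN

37.64


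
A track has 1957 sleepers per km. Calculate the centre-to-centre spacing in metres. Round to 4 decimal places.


Spacing = 1000 m / number of sleepers
Spacing = 1000 / 1957
Spacing = 0.5110 m

0.5110


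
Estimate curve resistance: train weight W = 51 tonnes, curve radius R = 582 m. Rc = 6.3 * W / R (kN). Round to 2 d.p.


Rc = 6.3 * W / R
Rc = 6.3 * 51 / 582
Rc = 321.3 / 582
Rc = 0.55 kN

0.55


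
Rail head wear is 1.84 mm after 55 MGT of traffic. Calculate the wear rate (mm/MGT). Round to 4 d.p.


Wear rate = total wear / cumulative tonnage
Rate = 1.84 / 55
Rate = 0.0335 mm/MGT

0.0335


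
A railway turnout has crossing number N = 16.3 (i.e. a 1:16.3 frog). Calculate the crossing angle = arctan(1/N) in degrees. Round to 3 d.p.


1/N = 1/16.3 = 0.06135
angle = arctan(0.06135) = 0.061273 rad
angle = 0.061273 * 180/pi = 3.511 degrees

3.511


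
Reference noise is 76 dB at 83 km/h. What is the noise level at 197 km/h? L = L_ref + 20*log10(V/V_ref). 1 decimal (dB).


V/V_ref = 197 / 83 = 2.373494
log10(2.373494) = 0.375388
20 * 0.375388 = 7.5078
L = 76 + 7.5078 = 83.5 dB

83.5


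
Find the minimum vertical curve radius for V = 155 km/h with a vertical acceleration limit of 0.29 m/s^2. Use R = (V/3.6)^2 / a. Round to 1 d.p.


Convert speed: V = 155 / 3.6 = 43.0556 m/s
V^2 = 1853.7809 m^2/s^2
R_v = 1853.7809 / 0.29
R_v = 6392.3 m

6392.3


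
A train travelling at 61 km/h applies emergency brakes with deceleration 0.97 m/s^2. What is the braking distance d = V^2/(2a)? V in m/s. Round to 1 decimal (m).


Convert speed: V = 61 / 3.6 = 16.9444 m/s
V^2 = 287.1142
d = 287.1142 / (2 * 0.97)
d = 287.1142 / 1.94
d = 148.0 m

148.0
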